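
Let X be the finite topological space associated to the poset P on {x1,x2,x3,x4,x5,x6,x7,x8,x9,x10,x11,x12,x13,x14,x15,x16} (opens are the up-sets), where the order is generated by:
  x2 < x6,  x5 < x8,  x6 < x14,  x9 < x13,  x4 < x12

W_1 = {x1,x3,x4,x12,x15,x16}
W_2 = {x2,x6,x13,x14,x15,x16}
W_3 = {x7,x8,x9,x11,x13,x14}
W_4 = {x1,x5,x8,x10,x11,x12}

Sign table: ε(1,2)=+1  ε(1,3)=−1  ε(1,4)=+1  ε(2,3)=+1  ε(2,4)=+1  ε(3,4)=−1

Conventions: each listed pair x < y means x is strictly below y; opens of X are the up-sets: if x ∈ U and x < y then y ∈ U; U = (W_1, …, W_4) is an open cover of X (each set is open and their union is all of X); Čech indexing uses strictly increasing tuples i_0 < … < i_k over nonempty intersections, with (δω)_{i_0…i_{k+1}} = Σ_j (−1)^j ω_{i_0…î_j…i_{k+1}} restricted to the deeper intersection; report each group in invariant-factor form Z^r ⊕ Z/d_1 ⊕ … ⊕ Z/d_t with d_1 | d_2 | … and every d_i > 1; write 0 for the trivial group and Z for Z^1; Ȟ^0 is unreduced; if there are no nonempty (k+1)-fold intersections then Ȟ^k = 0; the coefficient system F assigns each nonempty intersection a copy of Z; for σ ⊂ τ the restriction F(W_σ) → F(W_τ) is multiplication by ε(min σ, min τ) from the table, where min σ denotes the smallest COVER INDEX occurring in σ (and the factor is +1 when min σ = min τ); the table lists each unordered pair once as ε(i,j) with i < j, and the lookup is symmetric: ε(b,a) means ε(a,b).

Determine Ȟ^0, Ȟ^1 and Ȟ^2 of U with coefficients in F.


nerve of the cover:
  W12={x15,x16} W14={x1,x12} W23={x13,x14} W34={x8,x11}
C dims 4,4; δ0: rk 4, SNF 1^3·2
Ȟ^0 = (4 − 4) − 0 = 0, so Ȟ^0 ≅ 0
Ȟ^1 = (4 − 0) − 4 = 0 plus torsion [2], so Ȟ^1 ≅ Z/2
Ȟ^2 = (0 − 0) − 0 = 0, so Ȟ^2 ≅ 0

Ȟ^0 = 0, Ȟ^1 = Z/2, Ȟ^2 = 0


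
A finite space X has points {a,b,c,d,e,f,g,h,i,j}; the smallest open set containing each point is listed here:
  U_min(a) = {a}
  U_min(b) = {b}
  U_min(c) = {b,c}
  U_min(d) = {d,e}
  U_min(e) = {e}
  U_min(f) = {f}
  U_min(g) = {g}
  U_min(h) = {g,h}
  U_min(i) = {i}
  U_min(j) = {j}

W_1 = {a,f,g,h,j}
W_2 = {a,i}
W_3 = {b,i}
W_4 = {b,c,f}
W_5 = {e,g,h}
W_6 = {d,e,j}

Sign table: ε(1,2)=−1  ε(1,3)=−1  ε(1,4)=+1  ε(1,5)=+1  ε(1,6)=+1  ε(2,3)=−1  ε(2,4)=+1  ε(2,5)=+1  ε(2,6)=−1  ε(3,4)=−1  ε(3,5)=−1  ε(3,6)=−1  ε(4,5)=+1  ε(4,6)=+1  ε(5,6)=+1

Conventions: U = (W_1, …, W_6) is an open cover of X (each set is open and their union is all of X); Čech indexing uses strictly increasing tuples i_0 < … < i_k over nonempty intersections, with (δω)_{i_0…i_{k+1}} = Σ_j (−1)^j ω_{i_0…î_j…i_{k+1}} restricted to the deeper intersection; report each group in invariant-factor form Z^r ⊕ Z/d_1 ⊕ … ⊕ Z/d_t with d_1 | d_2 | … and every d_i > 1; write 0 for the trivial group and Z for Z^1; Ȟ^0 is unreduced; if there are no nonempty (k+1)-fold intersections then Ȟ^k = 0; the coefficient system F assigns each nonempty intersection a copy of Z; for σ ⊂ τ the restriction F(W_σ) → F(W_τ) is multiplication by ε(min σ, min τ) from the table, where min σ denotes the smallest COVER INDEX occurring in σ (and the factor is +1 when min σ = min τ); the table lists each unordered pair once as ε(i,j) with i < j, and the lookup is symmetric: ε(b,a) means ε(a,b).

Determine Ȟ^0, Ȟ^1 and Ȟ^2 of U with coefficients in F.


nonempty intersections:
  W12={a} W14={f} W15={g,h} W16={j} W23={i} W34={b} W56={e}
C dims 6,7; δ0: rk 6, SNF 1^5·2
Ȟ^0: (6−6)−0=0 ⇒ 0
Ȟ^1: (7−0)−6=1 plus torsion [2] ⇒ Z ⊕ Z/2
Ȟ^2: (0−0)−0=0 ⇒ 0

Ȟ^0 = 0, Ȟ^1 = Z ⊕ Z/2 and Ȟ^2 = 0


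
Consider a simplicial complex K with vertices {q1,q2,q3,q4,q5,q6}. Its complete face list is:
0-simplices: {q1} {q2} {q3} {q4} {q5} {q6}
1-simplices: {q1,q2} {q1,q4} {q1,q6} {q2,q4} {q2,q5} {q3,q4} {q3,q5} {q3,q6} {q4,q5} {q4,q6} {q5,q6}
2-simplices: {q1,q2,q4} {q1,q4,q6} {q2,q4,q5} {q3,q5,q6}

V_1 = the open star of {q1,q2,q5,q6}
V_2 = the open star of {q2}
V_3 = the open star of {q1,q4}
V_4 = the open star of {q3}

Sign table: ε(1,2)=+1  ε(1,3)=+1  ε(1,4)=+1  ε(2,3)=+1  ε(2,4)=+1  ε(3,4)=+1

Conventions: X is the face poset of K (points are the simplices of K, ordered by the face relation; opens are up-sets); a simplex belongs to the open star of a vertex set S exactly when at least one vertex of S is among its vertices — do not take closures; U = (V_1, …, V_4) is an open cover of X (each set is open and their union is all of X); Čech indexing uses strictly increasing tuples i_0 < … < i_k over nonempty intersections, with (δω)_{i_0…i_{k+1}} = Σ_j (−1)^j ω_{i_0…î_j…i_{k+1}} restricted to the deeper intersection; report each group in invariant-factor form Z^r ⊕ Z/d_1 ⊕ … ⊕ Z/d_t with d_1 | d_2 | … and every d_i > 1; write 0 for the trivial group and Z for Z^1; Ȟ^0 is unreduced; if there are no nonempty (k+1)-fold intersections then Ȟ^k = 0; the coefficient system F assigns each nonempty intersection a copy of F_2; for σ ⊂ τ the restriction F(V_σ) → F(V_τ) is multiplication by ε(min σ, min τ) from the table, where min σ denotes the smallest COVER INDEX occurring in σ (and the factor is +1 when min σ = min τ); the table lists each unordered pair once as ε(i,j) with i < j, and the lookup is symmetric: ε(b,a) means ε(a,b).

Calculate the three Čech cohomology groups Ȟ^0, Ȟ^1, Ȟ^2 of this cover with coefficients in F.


Ȟ^0 = Z/2,  Ȟ^1 = Z/2,  Ȟ^2 = 0

nonempty overlaps:
  V1={{q1},{q2},{q5},{q6},{q1,q2},{q1,q4},{q1,q6},{q2,q4},{q2,q5},{q3,q5},{q3,q6},{q4,q5},{q4,q6},{q5,q6},{q1,q2,q4},{q1,q4,q6},{q2,q4,q5},{q3,q5,q6}} V2={{q2},{q1,q2},{q2,q4},{q2,q5},{q1,q2,q4},{q2,q4,q5}} V3={{q1},{q4},{q1,q2},{q1,q4},{q1,q6},{q2,q4},{q3,q4},{q4,q5},{q4,q6},{q1,q2,q4},{q1,q4,q6},{q2,q4,q5}} V4={{q3},{q3,q4},{q3,q5},{q3,q6},{q3,q5,q6}}
  V12={{q2},{q1,q2},{q2,q4},{q2,q5},{q1,q2,q4},{q2,q4,q5}} V13={{q1},{q1,q2},{q1,q4},{q1,q6},{q2,q4},{q4,q5},{q4,q6},{q1,q2,q4},{q1,q4,q6},{q2,q4,q5}} V14={{q3,q5},{q3,q6},{q3,q5,q6}} V23={{q1,q2},{q2,q4},{q1,q2,q4},{q2,q4,q5}} V34={{q3,q4}}
  V123={{q1,q2},{q2,q4},{q1,q2,q4},{q2,q4,q5}}
C dims 4,5,1; δ0: rk_F2 3; δ1: rk_F2 1
degree 0: 4−3−0 = 1 → Ȟ^0 ≅ Z/2
degree 1: 5−1−3 = 1 → Ȟ^1 ≅ Z/2
degree 2: 1−0−1 = 0 → Ȟ^2 ≅ 0


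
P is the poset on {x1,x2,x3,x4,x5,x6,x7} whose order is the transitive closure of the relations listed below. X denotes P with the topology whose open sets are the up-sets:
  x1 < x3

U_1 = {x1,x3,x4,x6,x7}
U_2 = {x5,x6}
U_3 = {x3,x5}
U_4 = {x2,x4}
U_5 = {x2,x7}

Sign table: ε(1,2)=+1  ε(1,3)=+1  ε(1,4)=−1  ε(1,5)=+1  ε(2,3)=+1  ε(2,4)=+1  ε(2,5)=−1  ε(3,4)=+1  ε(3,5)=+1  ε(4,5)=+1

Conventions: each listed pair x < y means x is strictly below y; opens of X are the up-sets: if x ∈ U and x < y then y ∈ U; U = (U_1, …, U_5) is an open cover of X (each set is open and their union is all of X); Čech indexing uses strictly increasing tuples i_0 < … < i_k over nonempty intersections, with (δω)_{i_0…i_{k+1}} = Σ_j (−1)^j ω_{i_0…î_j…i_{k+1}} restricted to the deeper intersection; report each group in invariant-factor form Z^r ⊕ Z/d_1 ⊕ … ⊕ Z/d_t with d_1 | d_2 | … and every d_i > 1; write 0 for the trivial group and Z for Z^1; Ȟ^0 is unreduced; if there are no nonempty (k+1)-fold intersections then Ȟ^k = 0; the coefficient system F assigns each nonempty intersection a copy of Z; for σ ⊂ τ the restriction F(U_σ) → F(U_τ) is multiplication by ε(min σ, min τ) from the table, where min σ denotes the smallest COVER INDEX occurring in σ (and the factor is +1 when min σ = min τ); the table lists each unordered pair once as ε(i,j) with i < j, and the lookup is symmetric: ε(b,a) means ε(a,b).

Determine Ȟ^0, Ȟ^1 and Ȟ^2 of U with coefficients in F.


Ȟ^0(U;F) ≅ 0, Ȟ^1(U;F) ≅ Z ⊕ Z/2, Ȟ^2(U;F) ≅ 0

nerve simplices:
  U12={x6} U13={x3} U14={x4} U15={x7} U23={x5} U45={x2}
C dims 5,6; δ0: rk 5, SNF 1^4·2
degree 0: 5−5−0 = 0 → Ȟ^0 ≅ 0
degree 1: 6−0−5 = 1 plus torsion [2] → Ȟ^1 ≅ Z ⊕ Z/2
degree 2: 0−0−0 = 0 → Ȟ^2 ≅ 0


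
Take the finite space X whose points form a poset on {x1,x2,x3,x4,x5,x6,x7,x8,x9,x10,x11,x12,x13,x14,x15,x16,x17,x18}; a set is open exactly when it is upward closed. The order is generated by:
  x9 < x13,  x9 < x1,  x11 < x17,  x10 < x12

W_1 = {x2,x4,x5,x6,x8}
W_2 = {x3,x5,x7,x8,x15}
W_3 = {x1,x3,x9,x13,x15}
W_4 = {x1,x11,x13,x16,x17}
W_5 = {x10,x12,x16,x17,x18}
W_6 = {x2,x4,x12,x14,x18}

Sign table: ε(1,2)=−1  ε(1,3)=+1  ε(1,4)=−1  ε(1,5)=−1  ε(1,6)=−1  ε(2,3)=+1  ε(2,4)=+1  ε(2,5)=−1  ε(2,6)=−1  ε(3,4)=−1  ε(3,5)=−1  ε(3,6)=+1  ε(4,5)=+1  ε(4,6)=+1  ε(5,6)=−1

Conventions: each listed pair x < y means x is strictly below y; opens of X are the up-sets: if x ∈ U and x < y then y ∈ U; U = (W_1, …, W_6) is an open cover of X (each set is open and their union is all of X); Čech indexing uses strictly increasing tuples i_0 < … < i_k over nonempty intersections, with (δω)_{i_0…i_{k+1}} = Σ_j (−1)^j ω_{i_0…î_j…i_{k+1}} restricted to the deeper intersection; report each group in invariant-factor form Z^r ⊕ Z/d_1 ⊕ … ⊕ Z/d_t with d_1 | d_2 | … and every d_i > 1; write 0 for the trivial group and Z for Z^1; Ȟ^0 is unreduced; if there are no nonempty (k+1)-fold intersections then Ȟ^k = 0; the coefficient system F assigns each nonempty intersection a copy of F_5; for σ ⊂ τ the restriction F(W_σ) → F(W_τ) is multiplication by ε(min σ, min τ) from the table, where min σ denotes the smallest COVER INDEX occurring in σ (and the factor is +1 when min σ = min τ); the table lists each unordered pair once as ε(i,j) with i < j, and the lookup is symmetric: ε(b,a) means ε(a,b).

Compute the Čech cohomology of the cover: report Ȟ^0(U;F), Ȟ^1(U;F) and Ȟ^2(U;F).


Ȟ^0 = Z/5, Ȟ^1 = Z/5 and Ȟ^2 = 0

intersection data:
  W12={x5,x8} W16={x2,x4} W23={x3,x15} W34={x1,x13} W45={x16,x17} W56={x12,x18}
C dims 6,6; δ0: rk_F5 5
Ȟ^0 = (6 − 5) − 0 = 1, so Ȟ^0 ≅ Z/5
Ȟ^1 = (6 − 0) − 5 = 1, so Ȟ^1 ≅ Z/5
Ȟ^2 = (0 − 0) − 0 = 0, so Ȟ^2 ≅ 0


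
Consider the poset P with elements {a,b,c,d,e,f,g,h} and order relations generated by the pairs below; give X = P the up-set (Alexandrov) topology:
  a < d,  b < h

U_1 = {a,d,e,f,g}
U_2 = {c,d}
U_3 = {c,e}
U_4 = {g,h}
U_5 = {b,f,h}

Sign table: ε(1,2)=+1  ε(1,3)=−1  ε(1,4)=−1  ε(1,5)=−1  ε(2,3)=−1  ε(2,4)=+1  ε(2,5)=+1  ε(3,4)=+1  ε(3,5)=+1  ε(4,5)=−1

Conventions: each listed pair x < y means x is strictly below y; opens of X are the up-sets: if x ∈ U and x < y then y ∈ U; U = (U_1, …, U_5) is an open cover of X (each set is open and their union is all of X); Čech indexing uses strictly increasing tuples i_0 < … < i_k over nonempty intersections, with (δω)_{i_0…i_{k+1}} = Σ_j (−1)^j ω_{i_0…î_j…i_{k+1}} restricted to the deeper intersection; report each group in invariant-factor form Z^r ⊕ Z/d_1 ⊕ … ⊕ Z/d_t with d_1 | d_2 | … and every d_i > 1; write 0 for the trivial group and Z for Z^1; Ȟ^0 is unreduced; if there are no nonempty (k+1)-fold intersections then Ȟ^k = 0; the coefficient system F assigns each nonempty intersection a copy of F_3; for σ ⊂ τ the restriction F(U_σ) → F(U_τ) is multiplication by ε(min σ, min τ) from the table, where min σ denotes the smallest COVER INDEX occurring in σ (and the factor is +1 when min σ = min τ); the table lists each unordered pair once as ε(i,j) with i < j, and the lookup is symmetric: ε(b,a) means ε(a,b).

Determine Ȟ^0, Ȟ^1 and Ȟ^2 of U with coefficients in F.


Ȟ^0 = 0, Ȟ^1 = Z/3, Ȟ^2 = 0

nonempty intersections:
  U12={d} U13={e} U14={g} U15={f} U23={c} U45={h}
C dims 5,6; δ0: rk_F3 5
Ȟ^0: (5−5)−0=0 ⇒ 0
Ȟ^1: (6−0)−5=1 ⇒ Z/3
Ȟ^2: (0−0)−0=0 ⇒ 0


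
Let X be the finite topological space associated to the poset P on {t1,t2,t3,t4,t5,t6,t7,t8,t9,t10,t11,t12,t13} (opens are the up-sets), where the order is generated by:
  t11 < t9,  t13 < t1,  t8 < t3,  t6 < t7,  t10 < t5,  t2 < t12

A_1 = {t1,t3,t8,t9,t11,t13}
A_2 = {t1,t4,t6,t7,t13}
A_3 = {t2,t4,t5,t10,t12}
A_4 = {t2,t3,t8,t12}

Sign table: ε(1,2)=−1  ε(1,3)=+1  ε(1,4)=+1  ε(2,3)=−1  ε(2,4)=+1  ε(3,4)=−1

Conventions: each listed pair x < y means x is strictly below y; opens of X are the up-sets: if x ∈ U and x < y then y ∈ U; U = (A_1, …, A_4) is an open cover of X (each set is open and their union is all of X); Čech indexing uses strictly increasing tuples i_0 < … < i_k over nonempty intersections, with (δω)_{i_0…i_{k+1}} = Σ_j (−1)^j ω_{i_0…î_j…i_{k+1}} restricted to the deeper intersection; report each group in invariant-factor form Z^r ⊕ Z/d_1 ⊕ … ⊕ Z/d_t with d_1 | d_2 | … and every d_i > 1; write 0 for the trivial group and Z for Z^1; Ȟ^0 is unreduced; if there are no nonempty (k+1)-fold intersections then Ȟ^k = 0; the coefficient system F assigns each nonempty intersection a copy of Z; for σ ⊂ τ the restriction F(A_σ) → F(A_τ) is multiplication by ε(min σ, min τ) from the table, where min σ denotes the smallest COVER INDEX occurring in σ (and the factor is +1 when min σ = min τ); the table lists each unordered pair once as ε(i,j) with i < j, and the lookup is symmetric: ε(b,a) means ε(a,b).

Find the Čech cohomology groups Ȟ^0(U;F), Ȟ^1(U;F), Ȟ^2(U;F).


nerve simplices:
  A12={t1,t13} A14={t3,t8} A23={t4} A34={t2,t12}
C dims 4,4; δ0: rk 4, SNF 1^3·2
degree 0: 4−4−0 = 0 → Ȟ^0 ≅ 0
degree 1: 4−0−4 = 0 plus torsion [2] → Ȟ^1 ≅ Z/2
degree 2: 0−0−0 = 0 → Ȟ^2 ≅ 0

Ȟ^0(U;F) ≅ 0,  Ȟ^1(U;F) ≅ Z/2,  Ȟ^2(U;F) ≅ 0


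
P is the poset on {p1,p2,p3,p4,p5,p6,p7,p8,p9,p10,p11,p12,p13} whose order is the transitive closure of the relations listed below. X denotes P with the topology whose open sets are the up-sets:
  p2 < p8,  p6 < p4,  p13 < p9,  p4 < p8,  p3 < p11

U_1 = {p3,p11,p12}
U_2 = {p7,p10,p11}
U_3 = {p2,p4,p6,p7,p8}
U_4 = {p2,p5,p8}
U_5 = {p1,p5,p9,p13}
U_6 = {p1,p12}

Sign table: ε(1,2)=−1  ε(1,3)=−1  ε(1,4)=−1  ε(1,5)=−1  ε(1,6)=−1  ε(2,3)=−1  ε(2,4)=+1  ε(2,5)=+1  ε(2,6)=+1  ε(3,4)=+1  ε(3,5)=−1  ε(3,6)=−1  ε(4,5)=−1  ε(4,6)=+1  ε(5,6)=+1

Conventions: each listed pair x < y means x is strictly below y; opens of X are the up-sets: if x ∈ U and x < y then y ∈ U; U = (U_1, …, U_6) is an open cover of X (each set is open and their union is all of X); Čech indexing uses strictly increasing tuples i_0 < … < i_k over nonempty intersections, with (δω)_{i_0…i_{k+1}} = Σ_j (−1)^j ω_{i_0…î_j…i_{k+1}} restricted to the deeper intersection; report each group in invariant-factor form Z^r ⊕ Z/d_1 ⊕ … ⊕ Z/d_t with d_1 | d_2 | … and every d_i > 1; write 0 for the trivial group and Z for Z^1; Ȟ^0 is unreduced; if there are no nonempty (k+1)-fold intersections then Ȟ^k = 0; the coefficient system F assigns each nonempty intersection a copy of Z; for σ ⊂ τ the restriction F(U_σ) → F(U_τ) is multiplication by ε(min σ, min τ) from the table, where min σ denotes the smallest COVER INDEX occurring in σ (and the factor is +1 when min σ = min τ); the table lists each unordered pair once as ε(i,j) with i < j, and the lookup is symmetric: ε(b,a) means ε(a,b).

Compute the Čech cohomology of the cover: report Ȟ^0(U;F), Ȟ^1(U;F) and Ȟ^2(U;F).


nonempty intersections:
  U12={p11} U16={p12} U23={p7} U34={p2,p8} U45={p5} U56={p1}
C dims 6,6; δ0: rk 5, SNF 1^5
Ȟ^0: (6−5)−0=1 ⇒ Z
Ȟ^1: (6−0)−5=1 ⇒ Z
Ȟ^2: (0−0)−0=0 ⇒ 0

Ȟ^0 ≅ Z, Ȟ^1 ≅ Z and Ȟ^2 ≅ 0


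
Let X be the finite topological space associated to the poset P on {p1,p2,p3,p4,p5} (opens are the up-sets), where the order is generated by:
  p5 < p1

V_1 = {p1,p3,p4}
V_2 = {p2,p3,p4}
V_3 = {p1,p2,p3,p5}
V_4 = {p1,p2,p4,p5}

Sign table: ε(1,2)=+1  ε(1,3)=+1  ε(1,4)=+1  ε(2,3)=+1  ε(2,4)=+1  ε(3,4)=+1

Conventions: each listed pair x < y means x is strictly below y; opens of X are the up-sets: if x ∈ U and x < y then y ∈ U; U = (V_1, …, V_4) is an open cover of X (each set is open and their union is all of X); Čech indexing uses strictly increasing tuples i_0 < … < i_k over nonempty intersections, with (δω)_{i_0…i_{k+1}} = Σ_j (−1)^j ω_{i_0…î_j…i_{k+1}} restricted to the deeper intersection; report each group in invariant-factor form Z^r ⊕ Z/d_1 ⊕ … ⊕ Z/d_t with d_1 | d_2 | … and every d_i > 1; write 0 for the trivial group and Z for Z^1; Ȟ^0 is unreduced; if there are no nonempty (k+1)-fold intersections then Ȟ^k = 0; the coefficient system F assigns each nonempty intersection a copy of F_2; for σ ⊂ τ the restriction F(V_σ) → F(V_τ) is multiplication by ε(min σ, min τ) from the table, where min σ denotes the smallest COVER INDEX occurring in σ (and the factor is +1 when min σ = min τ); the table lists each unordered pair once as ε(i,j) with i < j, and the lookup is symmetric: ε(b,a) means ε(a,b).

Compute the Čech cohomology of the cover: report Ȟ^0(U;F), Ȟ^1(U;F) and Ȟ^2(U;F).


cover nerve:
  V12={p3,p4} V13={p1,p3} V14={p1,p4} V23={p2,p3} V24={p2,p4} V34={p1,p2,p5}
  V123={p3} V124={p4} V134={p1} V234={p2}
C dims 4,6,4; δ0: rk_F2 3; δ1: rk_F2 3
Ȟ^0: (4−3)−0=1 ⇒ Z/2
Ȟ^1: (6−3)−3=0 ⇒ 0
Ȟ^2: (4−0)−3=1 ⇒ Z/2

Ȟ^0(U;F) ≅ Z/2,  Ȟ^1(U;F) ≅ 0,  Ȟ^2(U;F) ≅ Z/2


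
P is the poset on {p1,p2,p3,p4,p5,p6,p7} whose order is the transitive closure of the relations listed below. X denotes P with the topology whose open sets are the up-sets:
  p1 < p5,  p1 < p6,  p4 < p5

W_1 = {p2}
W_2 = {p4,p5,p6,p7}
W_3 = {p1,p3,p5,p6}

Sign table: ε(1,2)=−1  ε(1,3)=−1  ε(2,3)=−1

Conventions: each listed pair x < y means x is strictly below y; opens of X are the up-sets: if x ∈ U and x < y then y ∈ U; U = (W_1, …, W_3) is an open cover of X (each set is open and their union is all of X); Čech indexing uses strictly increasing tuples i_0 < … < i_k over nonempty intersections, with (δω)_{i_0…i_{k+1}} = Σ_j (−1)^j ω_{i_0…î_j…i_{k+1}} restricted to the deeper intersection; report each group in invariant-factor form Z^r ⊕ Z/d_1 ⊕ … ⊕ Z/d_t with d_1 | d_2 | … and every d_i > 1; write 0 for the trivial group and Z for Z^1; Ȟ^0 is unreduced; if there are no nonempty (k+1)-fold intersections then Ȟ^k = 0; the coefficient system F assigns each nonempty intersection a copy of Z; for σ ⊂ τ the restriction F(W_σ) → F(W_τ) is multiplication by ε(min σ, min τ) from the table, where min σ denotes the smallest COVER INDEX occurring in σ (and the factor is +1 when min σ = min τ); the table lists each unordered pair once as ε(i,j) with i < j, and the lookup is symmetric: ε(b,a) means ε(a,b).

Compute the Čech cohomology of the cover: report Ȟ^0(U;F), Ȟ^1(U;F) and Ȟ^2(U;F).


nerve simplices:
  W23={p5,p6}
C dims 3,1; δ0: rk 1, SNF 1^1
degree 0: 3−1−0 = 2 → Ȟ^0 ≅ Z^2
degree 1: 1−0−1 = 0 → Ȟ^1 ≅ 0
degree 2: 0−0−0 = 0 → Ȟ^2 ≅ 0

Ȟ^0 ≅ Z^2, Ȟ^1 ≅ 0 and Ȟ^2 ≅ 0


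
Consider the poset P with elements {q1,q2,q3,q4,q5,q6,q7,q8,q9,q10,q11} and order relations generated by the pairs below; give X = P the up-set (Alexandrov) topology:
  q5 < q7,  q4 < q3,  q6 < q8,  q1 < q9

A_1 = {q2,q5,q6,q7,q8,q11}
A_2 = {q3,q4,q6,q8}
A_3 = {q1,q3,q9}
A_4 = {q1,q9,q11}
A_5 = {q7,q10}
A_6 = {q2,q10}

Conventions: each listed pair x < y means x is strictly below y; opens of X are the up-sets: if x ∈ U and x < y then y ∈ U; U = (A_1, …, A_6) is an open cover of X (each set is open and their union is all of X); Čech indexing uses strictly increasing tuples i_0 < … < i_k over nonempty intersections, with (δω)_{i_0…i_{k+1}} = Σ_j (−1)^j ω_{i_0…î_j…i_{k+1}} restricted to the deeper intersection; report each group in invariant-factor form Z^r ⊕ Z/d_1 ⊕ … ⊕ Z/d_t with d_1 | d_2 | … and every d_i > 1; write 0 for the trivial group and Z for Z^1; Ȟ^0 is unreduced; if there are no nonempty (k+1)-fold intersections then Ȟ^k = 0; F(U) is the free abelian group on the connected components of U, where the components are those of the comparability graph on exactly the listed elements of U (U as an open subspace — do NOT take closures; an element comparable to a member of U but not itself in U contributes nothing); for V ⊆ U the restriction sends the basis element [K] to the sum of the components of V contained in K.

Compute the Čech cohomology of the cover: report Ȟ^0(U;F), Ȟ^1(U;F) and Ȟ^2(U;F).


Ȟ^0 ≅ Z^7; Ȟ^1 ≅ 0; Ȟ^2 ≅ 0

intersection data:
  A12={q6,q8} A14={q11} A15={q7} A16={q2} A23={q3} A34={q1,q9} A56={q10}
components per intersection:
  A1: {q2} {q5,q7} {q6,q8} {q11}
  A2: {q3,q4} {q6,q8}
  A3: {q1,q9} {q3}
  A4: {q1,q9} {q11}
  A5: {q7} {q10}
  A6: {q2} {q10}
  A12: {q6,q8}
  A14: {q11}
  A15: {q7}
  A16: {q2}
  A23: {q3}
  A34: {q1,q9}
  A56: {q10}
C dims 14,7; δ0: rk 7, SNF 1^7
Ȟ^0 = (14 − 7) − 0 = 7, so Ȟ^0 ≅ Z^7
Ȟ^1 = (7 − 0) − 7 = 0, so Ȟ^1 ≅ 0
Ȟ^2 = (0 − 0) − 0 = 0, so Ȟ^2 ≅ 0


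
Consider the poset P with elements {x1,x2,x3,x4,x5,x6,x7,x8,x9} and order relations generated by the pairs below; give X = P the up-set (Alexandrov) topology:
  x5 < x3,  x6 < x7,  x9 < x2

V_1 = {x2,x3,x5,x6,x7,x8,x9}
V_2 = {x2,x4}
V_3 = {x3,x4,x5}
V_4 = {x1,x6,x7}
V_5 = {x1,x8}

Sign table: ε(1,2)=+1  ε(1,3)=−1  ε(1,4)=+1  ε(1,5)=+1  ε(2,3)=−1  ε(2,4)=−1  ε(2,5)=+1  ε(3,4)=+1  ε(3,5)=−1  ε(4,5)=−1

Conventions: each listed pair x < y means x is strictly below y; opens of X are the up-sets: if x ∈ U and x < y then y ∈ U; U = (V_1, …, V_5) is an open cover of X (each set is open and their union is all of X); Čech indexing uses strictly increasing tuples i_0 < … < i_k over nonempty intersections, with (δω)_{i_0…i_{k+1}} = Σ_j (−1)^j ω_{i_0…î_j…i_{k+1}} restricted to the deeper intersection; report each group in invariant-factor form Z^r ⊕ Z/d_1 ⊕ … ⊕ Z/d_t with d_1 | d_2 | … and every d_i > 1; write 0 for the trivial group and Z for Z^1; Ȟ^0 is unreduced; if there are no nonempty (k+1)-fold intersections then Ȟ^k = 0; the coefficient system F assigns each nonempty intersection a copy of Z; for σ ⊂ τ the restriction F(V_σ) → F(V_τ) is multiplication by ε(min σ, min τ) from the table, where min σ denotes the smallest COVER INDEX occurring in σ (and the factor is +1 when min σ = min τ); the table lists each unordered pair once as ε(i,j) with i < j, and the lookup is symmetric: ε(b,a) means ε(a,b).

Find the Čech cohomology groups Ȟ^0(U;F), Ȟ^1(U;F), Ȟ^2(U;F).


nerve simplices:
  V12={x2} V13={x3,x5} V14={x6,x7} V15={x8} V23={x4} V45={x1}
C dims 5,6; δ0: rk 5, SNF 1^4·2
degree 0: 5−5−0 = 0 → Ȟ^0 ≅ 0
degree 1: 6−0−5 = 1 plus torsion [2] → Ȟ^1 ≅ Z ⊕ Z/2
degree 2: 0−0−0 = 0 → Ȟ^2 ≅ 0

Ȟ^0 = 0; Ȟ^1 = Z ⊕ Z/2; Ȟ^2 = 0


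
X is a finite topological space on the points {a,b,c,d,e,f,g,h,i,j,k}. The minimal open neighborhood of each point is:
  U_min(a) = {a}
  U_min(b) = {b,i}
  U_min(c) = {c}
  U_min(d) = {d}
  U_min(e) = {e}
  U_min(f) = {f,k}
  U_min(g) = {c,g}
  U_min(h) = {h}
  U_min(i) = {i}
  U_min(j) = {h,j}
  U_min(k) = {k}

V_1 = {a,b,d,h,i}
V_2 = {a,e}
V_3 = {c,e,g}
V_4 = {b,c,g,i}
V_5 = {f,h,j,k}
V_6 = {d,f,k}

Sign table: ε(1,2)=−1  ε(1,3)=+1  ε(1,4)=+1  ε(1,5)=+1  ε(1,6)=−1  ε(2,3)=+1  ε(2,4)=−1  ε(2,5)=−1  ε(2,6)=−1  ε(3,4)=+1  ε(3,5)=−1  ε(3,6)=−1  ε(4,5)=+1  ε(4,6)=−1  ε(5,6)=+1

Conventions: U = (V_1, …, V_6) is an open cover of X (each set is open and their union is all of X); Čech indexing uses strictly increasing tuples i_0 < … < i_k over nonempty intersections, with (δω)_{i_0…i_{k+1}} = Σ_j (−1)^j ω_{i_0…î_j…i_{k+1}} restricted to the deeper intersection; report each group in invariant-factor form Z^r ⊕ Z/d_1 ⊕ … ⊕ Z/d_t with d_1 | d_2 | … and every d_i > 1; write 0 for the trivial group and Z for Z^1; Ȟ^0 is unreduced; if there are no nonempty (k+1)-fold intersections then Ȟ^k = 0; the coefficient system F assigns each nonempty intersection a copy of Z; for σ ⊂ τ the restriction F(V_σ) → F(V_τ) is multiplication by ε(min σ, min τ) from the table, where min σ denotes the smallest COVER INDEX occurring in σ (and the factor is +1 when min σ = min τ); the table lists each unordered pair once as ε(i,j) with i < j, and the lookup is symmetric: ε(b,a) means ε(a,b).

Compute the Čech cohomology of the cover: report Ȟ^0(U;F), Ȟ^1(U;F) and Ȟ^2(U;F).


cover nerve:
  V12={a} V14={b,i} V15={h} V16={d} V23={e} V34={c,g} V56={f,k}
C dims 6,7; δ0: rk 6, SNF 1^5·2
Ȟ^0: (6−6)−0=0 ⇒ 0
Ȟ^1: (7−0)−6=1 plus torsion [2] ⇒ Z ⊕ Z/2
Ȟ^2: (0−0)−0=0 ⇒ 0

Ȟ^0 = 0, Ȟ^1 = Z ⊕ Z/2, Ȟ^2 = 0


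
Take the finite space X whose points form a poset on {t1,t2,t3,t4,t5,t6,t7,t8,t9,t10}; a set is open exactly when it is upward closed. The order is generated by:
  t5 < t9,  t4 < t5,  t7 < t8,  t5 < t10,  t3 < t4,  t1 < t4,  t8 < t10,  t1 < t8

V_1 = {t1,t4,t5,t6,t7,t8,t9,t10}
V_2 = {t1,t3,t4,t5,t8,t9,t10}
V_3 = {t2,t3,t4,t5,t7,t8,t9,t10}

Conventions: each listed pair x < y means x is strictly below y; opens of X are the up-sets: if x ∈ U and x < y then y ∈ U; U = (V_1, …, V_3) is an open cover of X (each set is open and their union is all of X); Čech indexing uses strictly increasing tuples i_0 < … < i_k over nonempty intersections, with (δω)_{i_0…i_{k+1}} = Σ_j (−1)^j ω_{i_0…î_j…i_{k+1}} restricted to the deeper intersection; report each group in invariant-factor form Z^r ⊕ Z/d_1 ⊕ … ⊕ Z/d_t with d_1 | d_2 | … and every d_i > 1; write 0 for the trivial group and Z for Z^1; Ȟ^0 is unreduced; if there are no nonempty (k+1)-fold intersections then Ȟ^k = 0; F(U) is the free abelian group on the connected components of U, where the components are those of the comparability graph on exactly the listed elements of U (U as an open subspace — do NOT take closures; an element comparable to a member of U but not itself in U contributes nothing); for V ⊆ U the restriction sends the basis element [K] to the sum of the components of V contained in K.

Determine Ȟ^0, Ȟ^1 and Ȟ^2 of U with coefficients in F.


Ȟ^0(U;F) ≅ Z^3, Ȟ^1(U;F) ≅ 0, Ȟ^2(U;F) ≅ 0

nerve of the cover:
  V12={t1,t4,t5,t8,t9,t10} V13={t4,t5,t7,t8,t9,t10} V23={t3,t4,t5,t8,t9,t10}
  V123={t4,t5,t8,t9,t10}
components per intersection:
  V1: {t1,t4,t5,t7,t8,t9,t10} {t6}
  V2: {t1,t3,t4,t5,t8,t9,t10}
  V3: {t2} {t3,t4,t5,t7,t8,t9,t10}
  V12: {t1,t4,t5,t8,t9,t10}
  V13: {t4,t5,t7,t8,t9,t10}
  V23: {t3,t4,t5,t8,t9,t10}
  V123: {t4,t5,t8,t9,t10}
C dims 5,3,1; δ0: rk 2, SNF 1^2; δ1: rk 1, SNF 1^1
Ȟ^0 = (5 − 2) − 0 = 3, so Ȟ^0 ≅ Z^3
Ȟ^1 = (3 − 1) − 2 = 0, so Ȟ^1 ≅ 0
Ȟ^2 = (1 − 0) − 1 = 0, so Ȟ^2 ≅ 0


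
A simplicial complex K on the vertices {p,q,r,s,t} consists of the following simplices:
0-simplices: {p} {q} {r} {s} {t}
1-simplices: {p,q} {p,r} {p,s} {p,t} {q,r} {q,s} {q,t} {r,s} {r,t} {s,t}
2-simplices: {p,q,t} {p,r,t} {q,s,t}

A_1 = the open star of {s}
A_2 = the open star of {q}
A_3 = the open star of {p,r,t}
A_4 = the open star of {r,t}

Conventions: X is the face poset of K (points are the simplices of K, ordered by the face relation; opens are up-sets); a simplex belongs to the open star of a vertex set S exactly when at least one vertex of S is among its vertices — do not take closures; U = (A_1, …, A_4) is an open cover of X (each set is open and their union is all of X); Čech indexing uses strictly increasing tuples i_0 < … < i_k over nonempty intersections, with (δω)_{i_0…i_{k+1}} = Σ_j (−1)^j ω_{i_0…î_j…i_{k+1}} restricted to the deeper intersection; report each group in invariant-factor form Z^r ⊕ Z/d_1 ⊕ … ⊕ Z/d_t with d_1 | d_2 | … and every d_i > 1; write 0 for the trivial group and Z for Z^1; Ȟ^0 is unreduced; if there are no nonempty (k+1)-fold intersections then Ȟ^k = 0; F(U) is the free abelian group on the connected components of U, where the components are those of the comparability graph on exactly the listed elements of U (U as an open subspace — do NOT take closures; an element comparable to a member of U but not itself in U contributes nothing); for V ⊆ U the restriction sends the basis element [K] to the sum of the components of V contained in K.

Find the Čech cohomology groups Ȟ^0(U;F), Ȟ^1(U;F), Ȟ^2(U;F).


Ȟ^0 = Z,  Ȟ^1 = Z^3,  Ȟ^2 = 0

nonempty intersections:
  A1={{s},{p,s},{q,s},{r,s},{s,t},{q,s,t}} A2={{q},{p,q},{q,r},{q,s},{q,t},{p,q,t},{q,s,t}} A3={{p},{r},{t},{p,q},{p,r},{p,s},{p,t},{q,r},{q,t},{r,s},{r,t},{s,t},{p,q,t},{p,r,t},{q,s,t}} A4={{r},{t},{p,r},{p,t},{q,r},{q,t},{r,s},{r,t},{s,t},{p,q,t},{p,r,t},{q,s,t}}
  A12={{q,s},{q,s,t}} A13={{p,s},{r,s},{s,t},{q,s,t}} A14={{r,s},{s,t},{q,s,t}} A23={{p,q},{q,r},{q,t},{p,q,t},{q,s,t}} A24={{q,r},{q,t},{p,q,t},{q,s,t}} A34={{r},{t},{p,r},{p,t},{q,r},{q,t},{r,s},{r,t},{s,t},{p,q,t},{p,r,t},{q,s,t}}
  A123={{q,s,t}} A124={{q,s,t}} A134={{r,s},{s,t},{q,s,t}} A234={{q,r},{q,t},{p,q,t},{q,s,t}}
  A1234={{q,s,t}}
components per intersection:
  A1: {{s},{p,s},{q,s},{r,s},{s,t},{q,s,t}}
  A2: {{q},{p,q},{q,r},{q,s},{q,t},{p,q,t},{q,s,t}}
  A3: {{p},{r},{t},{p,q},{p,r},{p,s},{p,t},{q,r},{q,t},{r,s},{r,t},{s,t},{p,q,t},{p,r,t},{q,s,t}}
  A4: {{r},{t},{p,r},{p,t},{q,r},{q,t},{r,s},{r,t},{s,t},{p,q,t},{p,r,t},{q,s,t}}
  A12: {{q,s},{q,s,t}}
  A13: {{p,s}} {{r,s}} {{s,t},{q,s,t}}
  A14: {{r,s}} {{s,t},{q,s,t}}
  A23: {{p,q},{q,t},{p,q,t},{q,s,t}} {{q,r}}
  A24: {{q,r}} {{q,t},{p,q,t},{q,s,t}}
  A34: {{r},{t},{p,r},{p,t},{q,r},{q,t},{r,s},{r,t},{s,t},{p,q,t},{p,r,t},{q,s,t}}
  A123: {{q,s,t}}
  A124: {{q,s,t}}
  A134: {{r,s}} {{s,t},{q,s,t}}
  A234: {{q,r}} {{q,t},{p,q,t},{q,s,t}}
  A1234: {{q,s,t}}
C dims 4,11,6,1; δ0: rk 3, SNF 1^3; δ1: rk 5, SNF 1^5; δ2: rk 1, SNF 1^1
Ȟ^0: (4−3)−0=1 ⇒ Z
Ȟ^1: (11−5)−3=3 ⇒ Z^3
Ȟ^2: (6−1)−5=0 ⇒ 0


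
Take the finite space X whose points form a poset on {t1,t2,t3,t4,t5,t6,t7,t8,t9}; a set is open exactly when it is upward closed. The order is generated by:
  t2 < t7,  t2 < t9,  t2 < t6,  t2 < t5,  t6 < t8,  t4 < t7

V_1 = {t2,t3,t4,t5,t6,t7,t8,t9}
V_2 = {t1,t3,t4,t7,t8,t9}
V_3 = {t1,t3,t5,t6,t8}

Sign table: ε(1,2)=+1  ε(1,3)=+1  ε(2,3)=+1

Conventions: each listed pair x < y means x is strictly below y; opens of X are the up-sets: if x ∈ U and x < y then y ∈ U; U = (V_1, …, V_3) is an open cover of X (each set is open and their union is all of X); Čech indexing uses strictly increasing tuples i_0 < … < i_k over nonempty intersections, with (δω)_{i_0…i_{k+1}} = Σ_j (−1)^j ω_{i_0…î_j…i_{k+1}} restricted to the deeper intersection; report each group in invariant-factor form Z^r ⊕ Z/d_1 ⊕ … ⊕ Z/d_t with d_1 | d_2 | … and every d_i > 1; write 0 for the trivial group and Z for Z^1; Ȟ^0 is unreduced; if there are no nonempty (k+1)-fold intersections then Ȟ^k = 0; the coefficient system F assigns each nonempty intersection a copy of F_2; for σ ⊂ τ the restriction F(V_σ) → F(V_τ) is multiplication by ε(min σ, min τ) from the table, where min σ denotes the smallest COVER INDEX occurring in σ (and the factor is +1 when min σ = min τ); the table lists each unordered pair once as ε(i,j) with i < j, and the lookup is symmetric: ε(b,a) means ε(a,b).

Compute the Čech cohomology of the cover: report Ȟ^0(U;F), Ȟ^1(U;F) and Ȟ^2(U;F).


Ȟ^0(U;F) ≅ Z/2,  Ȟ^1(U;F) ≅ 0,  Ȟ^2(U;F) ≅ 0

cover nerve:
  V12={t3,t4,t7,t8,t9} V13={t3,t5,t6,t8} V23={t1,t3,t8}
  V123={t3,t8}
C dims 3,3,1; δ0: rk_F2 2; δ1: rk_F2 1
Ȟ^0: (3−2)−0=1 ⇒ Z/2
Ȟ^1: (3−1)−2=0 ⇒ 0
Ȟ^2: (1−0)−1=0 ⇒ 0


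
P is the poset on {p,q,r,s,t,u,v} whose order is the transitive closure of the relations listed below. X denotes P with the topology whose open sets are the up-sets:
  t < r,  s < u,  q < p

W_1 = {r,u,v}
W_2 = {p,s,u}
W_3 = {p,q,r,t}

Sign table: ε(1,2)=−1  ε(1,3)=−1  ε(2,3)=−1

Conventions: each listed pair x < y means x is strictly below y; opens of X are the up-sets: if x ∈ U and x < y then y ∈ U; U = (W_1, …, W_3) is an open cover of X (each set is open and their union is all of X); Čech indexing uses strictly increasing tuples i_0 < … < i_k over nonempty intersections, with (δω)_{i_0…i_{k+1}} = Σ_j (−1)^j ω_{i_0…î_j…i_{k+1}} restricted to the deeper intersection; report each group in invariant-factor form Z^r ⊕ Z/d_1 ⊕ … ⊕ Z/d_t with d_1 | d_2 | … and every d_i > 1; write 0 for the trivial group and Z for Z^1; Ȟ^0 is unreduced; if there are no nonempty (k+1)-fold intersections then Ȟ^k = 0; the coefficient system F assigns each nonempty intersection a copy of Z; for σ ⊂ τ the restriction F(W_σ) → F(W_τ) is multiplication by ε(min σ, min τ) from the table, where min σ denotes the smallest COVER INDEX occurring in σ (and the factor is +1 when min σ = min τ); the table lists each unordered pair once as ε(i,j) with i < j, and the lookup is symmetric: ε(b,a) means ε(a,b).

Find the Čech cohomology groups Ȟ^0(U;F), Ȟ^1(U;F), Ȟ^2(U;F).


nonempty overlaps:
  W12={u} W13={r} W23={p}
C dims 3,3; δ0: rk 3, SNF 1^2·2
degree 0: 3−3−0 = 0 → Ȟ^0 ≅ 0
degree 1: 3−0−3 = 0 plus torsion [2] → Ȟ^1 ≅ Z/2
degree 2: 0−0−0 = 0 → Ȟ^2 ≅ 0

Ȟ^0(U;F) ≅ 0, Ȟ^1(U;F) ≅ Z/2 and Ȟ^2(U;F) ≅ 0


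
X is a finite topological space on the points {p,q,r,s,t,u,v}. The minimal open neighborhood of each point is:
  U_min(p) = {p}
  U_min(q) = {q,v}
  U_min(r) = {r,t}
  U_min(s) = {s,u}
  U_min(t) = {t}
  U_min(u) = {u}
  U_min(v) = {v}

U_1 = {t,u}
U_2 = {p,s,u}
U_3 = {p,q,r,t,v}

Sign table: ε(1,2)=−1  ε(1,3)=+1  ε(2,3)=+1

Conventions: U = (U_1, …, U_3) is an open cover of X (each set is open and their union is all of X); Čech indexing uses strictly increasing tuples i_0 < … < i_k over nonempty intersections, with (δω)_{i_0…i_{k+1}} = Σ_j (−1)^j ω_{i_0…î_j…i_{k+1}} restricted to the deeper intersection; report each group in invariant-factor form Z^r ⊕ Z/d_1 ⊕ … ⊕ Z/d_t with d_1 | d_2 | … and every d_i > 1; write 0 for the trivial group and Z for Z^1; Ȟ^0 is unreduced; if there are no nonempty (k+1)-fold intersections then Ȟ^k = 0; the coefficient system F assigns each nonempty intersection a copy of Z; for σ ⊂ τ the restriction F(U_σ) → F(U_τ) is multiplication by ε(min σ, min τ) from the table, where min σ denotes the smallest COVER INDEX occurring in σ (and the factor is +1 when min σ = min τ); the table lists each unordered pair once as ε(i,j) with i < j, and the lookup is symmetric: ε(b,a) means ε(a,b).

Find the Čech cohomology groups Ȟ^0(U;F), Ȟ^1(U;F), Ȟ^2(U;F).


nonempty overlaps:
  U12={u} U13={t} U23={p}
C dims 3,3; δ0: rk 3, SNF 1^2·2
degree 0: 3−3−0 = 0 → Ȟ^0 ≅ 0
degree 1: 3−0−3 = 0 plus torsion [2] → Ȟ^1 ≅ Z/2
degree 2: 0−0−0 = 0 → Ȟ^2 ≅ 0

Ȟ^0(U;F) ≅ 0, Ȟ^1(U;F) ≅ Z/2 and Ȟ^2(U;F) ≅ 0


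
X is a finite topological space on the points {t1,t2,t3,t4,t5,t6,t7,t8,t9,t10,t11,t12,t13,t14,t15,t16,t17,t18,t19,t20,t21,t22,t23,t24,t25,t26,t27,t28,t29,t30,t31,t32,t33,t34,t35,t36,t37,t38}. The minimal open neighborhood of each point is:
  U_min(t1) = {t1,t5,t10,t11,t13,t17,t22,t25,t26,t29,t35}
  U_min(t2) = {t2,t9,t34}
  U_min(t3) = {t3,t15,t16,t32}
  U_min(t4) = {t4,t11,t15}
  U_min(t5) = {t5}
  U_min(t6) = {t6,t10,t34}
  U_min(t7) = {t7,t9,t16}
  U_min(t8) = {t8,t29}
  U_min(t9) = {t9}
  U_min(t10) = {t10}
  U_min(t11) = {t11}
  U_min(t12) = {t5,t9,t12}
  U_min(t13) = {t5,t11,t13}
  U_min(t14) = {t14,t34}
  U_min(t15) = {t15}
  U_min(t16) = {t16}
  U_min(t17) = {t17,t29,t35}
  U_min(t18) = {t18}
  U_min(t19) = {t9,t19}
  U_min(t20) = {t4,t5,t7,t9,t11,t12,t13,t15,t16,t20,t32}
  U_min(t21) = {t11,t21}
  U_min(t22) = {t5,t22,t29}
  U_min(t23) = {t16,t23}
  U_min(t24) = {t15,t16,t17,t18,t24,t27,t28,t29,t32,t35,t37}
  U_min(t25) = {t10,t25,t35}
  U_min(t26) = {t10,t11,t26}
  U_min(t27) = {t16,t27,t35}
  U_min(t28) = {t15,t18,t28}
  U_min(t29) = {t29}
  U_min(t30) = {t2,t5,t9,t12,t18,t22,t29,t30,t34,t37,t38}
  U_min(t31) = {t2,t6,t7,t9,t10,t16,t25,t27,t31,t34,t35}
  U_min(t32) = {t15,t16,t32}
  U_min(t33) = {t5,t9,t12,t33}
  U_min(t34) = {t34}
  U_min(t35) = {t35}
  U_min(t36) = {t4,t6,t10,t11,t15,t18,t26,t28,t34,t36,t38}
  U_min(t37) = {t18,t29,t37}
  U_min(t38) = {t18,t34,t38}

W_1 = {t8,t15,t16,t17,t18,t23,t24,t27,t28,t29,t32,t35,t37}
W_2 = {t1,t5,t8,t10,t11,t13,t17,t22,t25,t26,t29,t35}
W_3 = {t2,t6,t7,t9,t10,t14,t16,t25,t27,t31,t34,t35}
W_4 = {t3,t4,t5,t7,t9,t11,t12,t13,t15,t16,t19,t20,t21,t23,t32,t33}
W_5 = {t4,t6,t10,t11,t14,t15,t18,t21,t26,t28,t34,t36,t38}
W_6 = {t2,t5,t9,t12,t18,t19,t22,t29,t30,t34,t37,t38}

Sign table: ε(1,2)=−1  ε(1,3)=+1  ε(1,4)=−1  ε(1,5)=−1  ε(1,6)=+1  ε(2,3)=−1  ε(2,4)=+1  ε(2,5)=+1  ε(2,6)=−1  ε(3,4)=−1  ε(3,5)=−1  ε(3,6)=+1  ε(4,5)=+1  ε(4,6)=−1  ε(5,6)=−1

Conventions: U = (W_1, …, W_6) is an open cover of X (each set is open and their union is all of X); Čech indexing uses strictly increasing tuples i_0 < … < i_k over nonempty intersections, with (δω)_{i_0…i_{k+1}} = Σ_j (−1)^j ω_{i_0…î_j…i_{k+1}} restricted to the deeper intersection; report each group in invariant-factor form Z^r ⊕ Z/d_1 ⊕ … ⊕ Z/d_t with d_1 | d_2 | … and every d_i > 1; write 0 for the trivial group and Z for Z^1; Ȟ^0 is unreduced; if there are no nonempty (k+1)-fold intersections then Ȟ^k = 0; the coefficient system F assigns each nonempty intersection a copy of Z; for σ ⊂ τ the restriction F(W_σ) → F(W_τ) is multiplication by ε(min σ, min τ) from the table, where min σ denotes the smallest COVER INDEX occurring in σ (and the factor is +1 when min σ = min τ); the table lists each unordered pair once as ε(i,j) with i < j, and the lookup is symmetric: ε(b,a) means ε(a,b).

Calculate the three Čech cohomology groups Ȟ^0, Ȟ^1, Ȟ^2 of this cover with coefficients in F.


Ȟ^0 = Z; Ȟ^1 = 0; Ȟ^2 = Z/2

nonempty overlaps:
  W12={t8,t17,t29,t35} W13={t16,t27,t35} W14={t15,t16,t23,t32} W15={t15,t18,t28} W16={t18,t29,t37} W23={t10,t25,t35} W24={t5,t11,t13} W25={t10,t11,t26} W26={t5,t22,t29} W34={t7,t9,t16} W35={t6,t10,t14,t34} W36={t2,t9,t34} W45={t4,t11,t15,t21} W46={t5,t9,t12,t19} W56={t18,t34,t38}
  W123={t35} W126={t29} W134={t16} W145={t15} W156={t18} W235={t10} W245={t11} W246={t5} W346={t9} W356={t34}
C dims 6,15,10; δ0: rk 5, SNF 1^5; δ1: rk 10, SNF 1^9·2
degree 0: 6−5−0 = 1 → Ȟ^0 ≅ Z
degree 1: 15−10−5 = 0 → Ȟ^1 ≅ 0
degree 2: 10−0−10 = 0 plus torsion [2] → Ȟ^2 ≅ Z/2


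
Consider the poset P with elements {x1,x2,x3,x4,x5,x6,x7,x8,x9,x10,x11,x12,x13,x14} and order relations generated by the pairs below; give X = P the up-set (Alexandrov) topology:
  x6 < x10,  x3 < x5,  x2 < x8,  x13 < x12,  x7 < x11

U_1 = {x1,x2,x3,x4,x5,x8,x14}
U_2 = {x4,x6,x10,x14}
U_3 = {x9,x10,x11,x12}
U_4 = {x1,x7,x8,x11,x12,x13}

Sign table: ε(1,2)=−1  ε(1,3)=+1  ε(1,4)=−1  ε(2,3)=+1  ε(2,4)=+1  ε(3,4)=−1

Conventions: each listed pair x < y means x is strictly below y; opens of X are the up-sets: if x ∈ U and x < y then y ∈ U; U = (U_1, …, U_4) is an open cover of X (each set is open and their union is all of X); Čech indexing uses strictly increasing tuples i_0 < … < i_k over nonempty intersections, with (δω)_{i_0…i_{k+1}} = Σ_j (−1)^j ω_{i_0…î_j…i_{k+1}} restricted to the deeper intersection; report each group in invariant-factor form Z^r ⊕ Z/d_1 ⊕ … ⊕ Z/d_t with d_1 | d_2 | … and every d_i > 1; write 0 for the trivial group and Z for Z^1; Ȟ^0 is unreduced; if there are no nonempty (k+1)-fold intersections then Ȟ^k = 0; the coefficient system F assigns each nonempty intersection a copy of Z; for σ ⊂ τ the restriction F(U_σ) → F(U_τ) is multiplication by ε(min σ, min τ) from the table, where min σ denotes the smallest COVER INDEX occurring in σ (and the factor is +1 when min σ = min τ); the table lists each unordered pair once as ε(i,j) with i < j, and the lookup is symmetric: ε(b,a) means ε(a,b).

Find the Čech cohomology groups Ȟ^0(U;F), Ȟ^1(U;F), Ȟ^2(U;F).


Ȟ^0 = 0, Ȟ^1 = Z/2 and Ȟ^2 = 0

nerve simplices:
  U12={x4,x14} U14={x1,x8} U23={x10} U34={x11,x12}
C dims 4,4; δ0: rk 4, SNF 1^3·2
degree 0: 4−4−0 = 0 → Ȟ^0 ≅ 0
degree 1: 4−0−4 = 0 plus torsion [2] → Ȟ^1 ≅ Z/2
degree 2: 0−0−0 = 0 → Ȟ^2 ≅ 0
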